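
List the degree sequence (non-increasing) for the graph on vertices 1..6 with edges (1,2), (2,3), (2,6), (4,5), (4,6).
[3, 2, 2, 1, 1, 1] (degrees: deg(1)=1, deg(2)=3, deg(3)=1, deg(4)=2, deg(5)=1, deg(6)=2)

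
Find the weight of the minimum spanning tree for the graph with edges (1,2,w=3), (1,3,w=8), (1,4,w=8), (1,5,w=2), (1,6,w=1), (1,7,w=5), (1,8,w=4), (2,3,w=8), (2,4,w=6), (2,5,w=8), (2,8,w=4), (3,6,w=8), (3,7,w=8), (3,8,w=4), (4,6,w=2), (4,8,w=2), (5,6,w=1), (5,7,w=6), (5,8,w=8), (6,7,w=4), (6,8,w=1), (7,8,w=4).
16 (MST edges: (1,2,w=3), (1,6,w=1), (3,8,w=4), (4,6,w=2), (5,6,w=1), (6,7,w=4), (6,8,w=1); sum of weights 3 + 1 + 4 + 2 + 1 + 4 + 1 = 16)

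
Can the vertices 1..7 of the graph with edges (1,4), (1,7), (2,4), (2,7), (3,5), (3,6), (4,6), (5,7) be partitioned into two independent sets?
Yes. Partition: {1, 2, 5, 6}, {3, 4, 7}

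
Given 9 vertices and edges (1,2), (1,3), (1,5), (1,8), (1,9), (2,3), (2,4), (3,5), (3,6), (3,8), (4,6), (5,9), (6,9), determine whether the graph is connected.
No, it has 2 components: {1, 2, 3, 4, 5, 6, 8, 9}, {7}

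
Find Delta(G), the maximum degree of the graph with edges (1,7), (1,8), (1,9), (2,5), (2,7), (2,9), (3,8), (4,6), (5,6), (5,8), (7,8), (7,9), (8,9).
5 (attained at vertex 8)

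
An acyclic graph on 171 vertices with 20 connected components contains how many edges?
151 (Each of the 20 component trees on V_i vertices has V_i - 1 edges; summing gives V - C = 171 - 20 = 151)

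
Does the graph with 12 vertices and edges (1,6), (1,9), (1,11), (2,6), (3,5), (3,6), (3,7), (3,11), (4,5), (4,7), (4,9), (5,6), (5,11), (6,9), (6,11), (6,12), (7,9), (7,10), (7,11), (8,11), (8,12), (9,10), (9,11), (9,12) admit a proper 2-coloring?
No (odd cycle of length 3: 6 -> 1 -> 11 -> 6)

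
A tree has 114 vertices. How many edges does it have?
113 (A tree on V vertices has V - 1 edges, so 114 - 1 = 113)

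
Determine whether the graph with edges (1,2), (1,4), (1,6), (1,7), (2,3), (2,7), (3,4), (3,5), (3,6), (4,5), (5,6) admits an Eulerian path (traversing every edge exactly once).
No (4 vertices have odd degree: {2, 4, 5, 6}; Eulerian path requires 0 or 2)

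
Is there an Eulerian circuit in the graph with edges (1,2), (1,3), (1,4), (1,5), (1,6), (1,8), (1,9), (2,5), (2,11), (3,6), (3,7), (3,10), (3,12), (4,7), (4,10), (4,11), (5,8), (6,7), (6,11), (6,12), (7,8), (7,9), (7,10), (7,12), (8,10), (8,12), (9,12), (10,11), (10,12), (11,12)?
No (10 vertices have odd degree: {1, 2, 3, 5, 6, 7, 8, 9, 11, 12}; Eulerian circuit requires 0)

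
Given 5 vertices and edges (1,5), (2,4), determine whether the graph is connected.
No, it has 3 components: {1, 5}, {2, 4}, {3}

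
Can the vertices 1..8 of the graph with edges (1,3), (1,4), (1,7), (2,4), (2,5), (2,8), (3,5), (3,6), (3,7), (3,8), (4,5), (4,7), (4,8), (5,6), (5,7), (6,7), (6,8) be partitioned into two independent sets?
No (odd cycle of length 3: 3 -> 1 -> 7 -> 3)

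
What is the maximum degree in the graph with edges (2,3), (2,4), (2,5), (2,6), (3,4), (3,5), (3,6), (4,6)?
4 (attained at vertices 2, 3)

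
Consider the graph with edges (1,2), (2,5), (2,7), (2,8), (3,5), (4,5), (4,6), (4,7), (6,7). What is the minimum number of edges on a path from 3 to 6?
3 (path: 3 -> 5 -> 4 -> 6, 3 edges)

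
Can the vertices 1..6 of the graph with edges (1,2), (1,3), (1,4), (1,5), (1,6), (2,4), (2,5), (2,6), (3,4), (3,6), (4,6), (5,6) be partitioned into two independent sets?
No (odd cycle of length 3: 6 -> 1 -> 2 -> 6)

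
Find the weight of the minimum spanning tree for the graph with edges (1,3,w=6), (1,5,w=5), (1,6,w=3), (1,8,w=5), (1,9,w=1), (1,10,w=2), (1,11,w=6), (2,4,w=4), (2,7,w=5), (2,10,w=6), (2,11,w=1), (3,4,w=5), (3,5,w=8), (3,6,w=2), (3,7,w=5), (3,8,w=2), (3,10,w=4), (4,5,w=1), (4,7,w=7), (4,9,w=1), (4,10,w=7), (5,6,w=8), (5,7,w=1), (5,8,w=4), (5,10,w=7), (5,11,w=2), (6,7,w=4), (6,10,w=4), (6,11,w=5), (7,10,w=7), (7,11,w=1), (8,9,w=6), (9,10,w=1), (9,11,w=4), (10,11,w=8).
14 (MST edges: (1,6,w=3), (1,9,w=1), (2,11,w=1), (3,6,w=2), (3,8,w=2), (4,5,w=1), (4,9,w=1), (5,7,w=1), (7,11,w=1), (9,10,w=1); sum of weights 3 + 1 + 1 + 2 + 2 + 1 + 1 + 1 + 1 + 1 = 14)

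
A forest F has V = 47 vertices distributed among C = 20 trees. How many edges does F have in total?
27 (Each of the 20 component trees on V_i vertices has V_i - 1 edges; summing gives V - C = 47 - 20 = 27)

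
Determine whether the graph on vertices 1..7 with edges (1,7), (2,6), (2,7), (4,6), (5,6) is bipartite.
Yes. Partition: {1, 2, 3, 4, 5}, {6, 7}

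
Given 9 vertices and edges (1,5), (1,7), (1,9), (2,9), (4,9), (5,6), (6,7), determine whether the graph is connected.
No, it has 3 components: {1, 2, 4, 5, 6, 7, 9}, {3}, {8}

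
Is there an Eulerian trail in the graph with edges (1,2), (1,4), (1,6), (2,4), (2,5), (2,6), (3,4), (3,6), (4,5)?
Yes (the graph is connected and exactly 2 vertices have odd degree: {1, 6}; any Eulerian path must start and end at those)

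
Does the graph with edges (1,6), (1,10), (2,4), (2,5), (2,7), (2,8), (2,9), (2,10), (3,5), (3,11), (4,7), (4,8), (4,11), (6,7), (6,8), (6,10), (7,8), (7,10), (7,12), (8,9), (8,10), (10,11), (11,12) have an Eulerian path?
Yes — and in fact it has an Eulerian circuit (the graph is connected and all 12 vertices have even degree)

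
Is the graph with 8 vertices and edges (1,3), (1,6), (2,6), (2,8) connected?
No, it has 4 components: {1, 2, 3, 6, 8}, {4}, {5}, {7}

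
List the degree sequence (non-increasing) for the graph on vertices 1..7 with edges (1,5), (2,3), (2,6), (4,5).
[2, 2, 1, 1, 1, 1, 0] (degrees: deg(1)=1, deg(2)=2, deg(3)=1, deg(4)=1, deg(5)=2, deg(6)=1, deg(7)=0)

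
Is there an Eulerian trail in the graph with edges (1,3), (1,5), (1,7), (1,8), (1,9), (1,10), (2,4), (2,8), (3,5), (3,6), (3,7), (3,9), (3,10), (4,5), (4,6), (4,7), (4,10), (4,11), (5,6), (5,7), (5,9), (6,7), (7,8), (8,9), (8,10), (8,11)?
Yes — and in fact it has an Eulerian circuit (the graph is connected and all 11 vertices have even degree)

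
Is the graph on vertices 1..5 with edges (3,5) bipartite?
Yes. Partition: {1, 2, 3, 4}, {5}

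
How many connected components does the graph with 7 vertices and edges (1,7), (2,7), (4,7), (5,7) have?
3 (components: {1, 2, 4, 5, 7}, {3}, {6})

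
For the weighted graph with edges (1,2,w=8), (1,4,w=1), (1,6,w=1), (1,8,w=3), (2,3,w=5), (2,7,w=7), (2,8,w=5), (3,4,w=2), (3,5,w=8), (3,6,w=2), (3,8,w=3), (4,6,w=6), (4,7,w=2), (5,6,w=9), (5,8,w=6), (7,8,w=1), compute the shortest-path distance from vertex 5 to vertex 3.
8 (path: 5 -> 3; weights 8 = 8)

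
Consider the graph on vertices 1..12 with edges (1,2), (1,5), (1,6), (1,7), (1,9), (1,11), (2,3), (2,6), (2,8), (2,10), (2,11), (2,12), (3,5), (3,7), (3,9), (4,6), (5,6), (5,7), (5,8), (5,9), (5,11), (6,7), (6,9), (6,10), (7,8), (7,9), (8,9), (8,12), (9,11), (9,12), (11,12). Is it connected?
Yes (BFS from 1 visits [1, 2, 5, 6, 7, 9, 11, 3, 8, 10, 12, 4] — all 12 vertices reached)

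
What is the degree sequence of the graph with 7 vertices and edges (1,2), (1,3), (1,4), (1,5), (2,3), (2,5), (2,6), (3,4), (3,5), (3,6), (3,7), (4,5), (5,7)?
[6, 5, 4, 4, 3, 2, 2] (degrees: deg(1)=4, deg(2)=4, deg(3)=6, deg(4)=3, deg(5)=5, deg(6)=2, deg(7)=2)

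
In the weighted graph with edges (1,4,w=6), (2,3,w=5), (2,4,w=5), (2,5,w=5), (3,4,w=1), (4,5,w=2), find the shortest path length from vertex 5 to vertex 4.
2 (path: 5 -> 4; weights 2 = 2)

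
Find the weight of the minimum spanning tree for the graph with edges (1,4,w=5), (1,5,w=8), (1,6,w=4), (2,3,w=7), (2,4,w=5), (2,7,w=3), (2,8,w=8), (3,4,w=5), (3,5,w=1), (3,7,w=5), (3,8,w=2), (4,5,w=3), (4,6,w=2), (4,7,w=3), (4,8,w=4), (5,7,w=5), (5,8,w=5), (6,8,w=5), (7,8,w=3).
18 (MST edges: (1,6,w=4), (2,7,w=3), (3,5,w=1), (3,8,w=2), (4,5,w=3), (4,6,w=2), (4,7,w=3); sum of weights 4 + 3 + 1 + 2 + 3 + 2 + 3 = 18)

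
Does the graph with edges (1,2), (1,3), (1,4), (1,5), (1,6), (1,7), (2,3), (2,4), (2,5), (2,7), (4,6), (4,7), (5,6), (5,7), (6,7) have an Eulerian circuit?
No (2 vertices have odd degree: {2, 7}; Eulerian circuit requires 0)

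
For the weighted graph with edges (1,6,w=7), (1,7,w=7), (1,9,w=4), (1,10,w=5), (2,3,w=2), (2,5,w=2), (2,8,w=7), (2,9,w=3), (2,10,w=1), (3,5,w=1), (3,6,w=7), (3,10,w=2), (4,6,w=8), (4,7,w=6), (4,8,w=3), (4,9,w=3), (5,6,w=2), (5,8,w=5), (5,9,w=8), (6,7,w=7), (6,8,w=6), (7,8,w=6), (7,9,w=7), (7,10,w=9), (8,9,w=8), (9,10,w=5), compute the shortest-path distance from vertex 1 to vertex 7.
7 (path: 1 -> 7; weights 7 = 7)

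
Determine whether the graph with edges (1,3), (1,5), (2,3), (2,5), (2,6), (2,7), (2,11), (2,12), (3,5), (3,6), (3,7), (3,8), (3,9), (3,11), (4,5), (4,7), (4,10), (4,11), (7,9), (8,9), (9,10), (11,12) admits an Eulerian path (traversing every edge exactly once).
Yes — and in fact it has an Eulerian circuit (the graph is connected and all 12 vertices have even degree)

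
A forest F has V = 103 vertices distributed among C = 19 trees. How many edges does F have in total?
84 (Each of the 19 component trees on V_i vertices has V_i - 1 edges; summing gives V - C = 103 - 19 = 84)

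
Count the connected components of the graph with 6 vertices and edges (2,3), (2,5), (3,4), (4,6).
2 (components: {1}, {2, 3, 4, 5, 6})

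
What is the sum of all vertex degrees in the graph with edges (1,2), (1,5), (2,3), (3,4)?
8 (handshake: sum of degrees = 2|E| = 2 x 4 = 8)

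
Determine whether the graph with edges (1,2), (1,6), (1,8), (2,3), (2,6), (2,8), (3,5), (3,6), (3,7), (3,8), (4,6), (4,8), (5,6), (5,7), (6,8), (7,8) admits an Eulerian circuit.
No (4 vertices have odd degree: {1, 3, 5, 7}; Eulerian circuit requires 0)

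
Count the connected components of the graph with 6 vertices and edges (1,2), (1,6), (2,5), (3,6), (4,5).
1 (components: {1, 2, 3, 4, 5, 6})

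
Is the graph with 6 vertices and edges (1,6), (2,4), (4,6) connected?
No, it has 3 components: {1, 2, 4, 6}, {3}, {5}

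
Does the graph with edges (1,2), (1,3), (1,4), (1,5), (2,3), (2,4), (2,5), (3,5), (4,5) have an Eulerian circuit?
No (2 vertices have odd degree: {3, 4}; Eulerian circuit requires 0)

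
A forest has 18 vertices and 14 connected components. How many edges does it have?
4 (Each of the 14 component trees on V_i vertices has V_i - 1 edges; summing gives V - C = 18 - 14 = 4)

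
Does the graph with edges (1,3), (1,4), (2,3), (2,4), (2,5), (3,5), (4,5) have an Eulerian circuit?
No (4 vertices have odd degree: {2, 3, 4, 5}; Eulerian circuit requires 0)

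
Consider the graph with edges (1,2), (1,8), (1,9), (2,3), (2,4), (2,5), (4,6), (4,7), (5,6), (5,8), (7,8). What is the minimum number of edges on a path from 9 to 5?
3 (path: 9 -> 1 -> 8 -> 5, 3 edges)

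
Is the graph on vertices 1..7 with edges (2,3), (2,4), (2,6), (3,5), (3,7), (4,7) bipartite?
Yes. Partition: {1, 2, 5, 7}, {3, 4, 6}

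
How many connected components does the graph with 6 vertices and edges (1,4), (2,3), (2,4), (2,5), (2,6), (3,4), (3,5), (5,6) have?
1 (components: {1, 2, 3, 4, 5, 6})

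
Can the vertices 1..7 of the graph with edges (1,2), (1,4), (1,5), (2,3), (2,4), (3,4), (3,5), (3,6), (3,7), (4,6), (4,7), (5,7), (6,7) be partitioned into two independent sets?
No (odd cycle of length 3: 4 -> 1 -> 2 -> 4)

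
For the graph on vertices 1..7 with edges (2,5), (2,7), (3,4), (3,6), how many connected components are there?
3 (components: {1}, {2, 5, 7}, {3, 4, 6})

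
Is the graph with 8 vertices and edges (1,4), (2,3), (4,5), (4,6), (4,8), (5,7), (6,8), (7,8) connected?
No, it has 2 components: {1, 4, 5, 6, 7, 8}, {2, 3}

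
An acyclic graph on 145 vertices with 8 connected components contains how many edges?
137 (Each of the 8 component trees on V_i vertices has V_i - 1 edges; summing gives V - C = 145 - 8 = 137)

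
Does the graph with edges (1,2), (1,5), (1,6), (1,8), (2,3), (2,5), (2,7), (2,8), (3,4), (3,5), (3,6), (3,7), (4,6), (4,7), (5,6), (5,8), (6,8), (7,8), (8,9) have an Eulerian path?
No (6 vertices have odd degree: {2, 3, 4, 5, 6, 9}; Eulerian path requires 0 or 2)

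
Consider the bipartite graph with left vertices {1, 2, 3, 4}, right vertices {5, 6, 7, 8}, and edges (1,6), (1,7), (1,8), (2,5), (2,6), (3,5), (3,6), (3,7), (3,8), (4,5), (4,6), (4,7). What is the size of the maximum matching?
4 (matching: (1,8), (2,6), (3,7), (4,5); upper bound min(|L|,|R|) = min(4,4) = 4)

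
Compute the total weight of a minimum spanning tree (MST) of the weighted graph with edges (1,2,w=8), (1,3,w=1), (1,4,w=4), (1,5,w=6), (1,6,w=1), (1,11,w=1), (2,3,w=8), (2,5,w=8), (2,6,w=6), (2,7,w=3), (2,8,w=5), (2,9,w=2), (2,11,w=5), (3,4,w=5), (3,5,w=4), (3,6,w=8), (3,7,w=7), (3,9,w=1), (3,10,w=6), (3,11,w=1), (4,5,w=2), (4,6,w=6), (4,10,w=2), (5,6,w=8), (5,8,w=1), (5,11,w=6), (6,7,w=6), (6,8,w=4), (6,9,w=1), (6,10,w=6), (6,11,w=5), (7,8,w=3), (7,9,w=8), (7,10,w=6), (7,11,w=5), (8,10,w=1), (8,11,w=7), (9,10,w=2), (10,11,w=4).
15 (MST edges: (1,3,w=1), (1,6,w=1), (1,11,w=1), (2,7,w=3), (2,9,w=2), (3,9,w=1), (4,5,w=2), (5,8,w=1), (8,10,w=1), (9,10,w=2); sum of weights 1 + 1 + 1 + 3 + 2 + 1 + 2 + 1 + 1 + 2 = 15)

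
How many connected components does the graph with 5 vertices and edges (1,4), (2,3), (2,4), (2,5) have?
1 (components: {1, 2, 3, 4, 5})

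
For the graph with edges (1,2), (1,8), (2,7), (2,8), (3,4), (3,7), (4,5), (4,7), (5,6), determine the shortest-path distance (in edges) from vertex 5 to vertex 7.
2 (path: 5 -> 4 -> 7, 2 edges)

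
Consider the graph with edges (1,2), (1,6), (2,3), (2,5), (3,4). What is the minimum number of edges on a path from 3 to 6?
3 (path: 3 -> 2 -> 1 -> 6, 3 edges)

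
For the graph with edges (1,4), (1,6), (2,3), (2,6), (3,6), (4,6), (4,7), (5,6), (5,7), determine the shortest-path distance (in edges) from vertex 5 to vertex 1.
2 (path: 5 -> 6 -> 1, 2 edges)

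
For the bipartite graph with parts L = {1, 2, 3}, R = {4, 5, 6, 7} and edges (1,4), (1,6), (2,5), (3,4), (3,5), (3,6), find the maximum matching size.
3 (matching: (1,6), (2,5), (3,4); upper bound min(|L|,|R|) = min(3,4) = 3)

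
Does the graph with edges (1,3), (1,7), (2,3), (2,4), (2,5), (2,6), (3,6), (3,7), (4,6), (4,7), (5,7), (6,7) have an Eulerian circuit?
No (2 vertices have odd degree: {4, 7}; Eulerian circuit requires 0)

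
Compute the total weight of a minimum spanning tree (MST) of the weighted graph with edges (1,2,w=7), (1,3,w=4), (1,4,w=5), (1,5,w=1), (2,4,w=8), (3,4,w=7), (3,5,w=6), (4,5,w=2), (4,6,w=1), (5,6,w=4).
15 (MST edges: (1,2,w=7), (1,3,w=4), (1,5,w=1), (4,5,w=2), (4,6,w=1); sum of weights 7 + 4 + 1 + 2 + 1 = 15)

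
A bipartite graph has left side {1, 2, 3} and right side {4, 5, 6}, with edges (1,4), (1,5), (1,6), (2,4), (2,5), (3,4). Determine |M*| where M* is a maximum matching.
3 (matching: (1,6), (2,5), (3,4); upper bound min(|L|,|R|) = min(3,3) = 3)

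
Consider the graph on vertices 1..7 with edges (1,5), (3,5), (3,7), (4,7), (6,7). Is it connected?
No, it has 2 components: {1, 3, 4, 5, 6, 7}, {2}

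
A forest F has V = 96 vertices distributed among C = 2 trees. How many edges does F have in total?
94 (Each of the 2 component trees on V_i vertices has V_i - 1 edges; summing gives V - C = 96 - 2 = 94)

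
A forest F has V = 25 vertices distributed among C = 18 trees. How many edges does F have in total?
7 (Each of the 18 component trees on V_i vertices has V_i - 1 edges; summing gives V - C = 25 - 18 = 7)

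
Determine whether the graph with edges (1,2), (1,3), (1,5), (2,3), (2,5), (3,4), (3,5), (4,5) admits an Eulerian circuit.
No (2 vertices have odd degree: {1, 2}; Eulerian circuit requires 0)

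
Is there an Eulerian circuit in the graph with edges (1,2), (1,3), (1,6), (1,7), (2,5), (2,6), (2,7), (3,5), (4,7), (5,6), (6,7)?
No (2 vertices have odd degree: {4, 5}; Eulerian circuit requires 0)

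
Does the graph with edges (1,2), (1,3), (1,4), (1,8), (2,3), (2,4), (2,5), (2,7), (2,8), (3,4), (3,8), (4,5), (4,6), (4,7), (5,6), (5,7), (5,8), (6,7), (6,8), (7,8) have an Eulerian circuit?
No (2 vertices have odd degree: {5, 7}; Eulerian circuit requires 0)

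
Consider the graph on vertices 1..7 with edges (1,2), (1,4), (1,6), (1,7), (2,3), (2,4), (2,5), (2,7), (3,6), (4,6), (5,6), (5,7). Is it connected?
Yes (BFS from 1 visits [1, 2, 4, 6, 7, 3, 5] — all 7 vertices reached)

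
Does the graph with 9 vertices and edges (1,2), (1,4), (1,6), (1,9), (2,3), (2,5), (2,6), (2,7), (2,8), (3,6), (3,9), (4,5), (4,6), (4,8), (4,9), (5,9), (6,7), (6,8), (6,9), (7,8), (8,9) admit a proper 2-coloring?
No (odd cycle of length 3: 9 -> 1 -> 4 -> 9)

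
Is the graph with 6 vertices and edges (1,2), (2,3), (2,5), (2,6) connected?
No, it has 2 components: {1, 2, 3, 5, 6}, {4}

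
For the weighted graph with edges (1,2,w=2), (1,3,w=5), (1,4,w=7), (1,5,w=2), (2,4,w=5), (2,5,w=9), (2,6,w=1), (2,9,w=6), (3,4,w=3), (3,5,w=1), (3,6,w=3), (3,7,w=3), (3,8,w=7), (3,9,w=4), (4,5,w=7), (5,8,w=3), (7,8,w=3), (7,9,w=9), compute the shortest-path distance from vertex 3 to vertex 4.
3 (path: 3 -> 4; weights 3 = 3)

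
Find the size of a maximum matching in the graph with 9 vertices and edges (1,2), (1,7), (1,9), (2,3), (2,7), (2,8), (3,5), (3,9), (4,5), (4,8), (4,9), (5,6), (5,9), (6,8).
4 (matching: (1,7), (2,8), (4,9), (5,6); upper bound floor(n/2) = floor(9/2) = 4)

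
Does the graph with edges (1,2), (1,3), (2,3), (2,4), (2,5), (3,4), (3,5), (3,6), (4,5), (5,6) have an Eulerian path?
Yes (the graph is connected and exactly 2 vertices have odd degree: {3, 4}; any Eulerian path must start and end at those)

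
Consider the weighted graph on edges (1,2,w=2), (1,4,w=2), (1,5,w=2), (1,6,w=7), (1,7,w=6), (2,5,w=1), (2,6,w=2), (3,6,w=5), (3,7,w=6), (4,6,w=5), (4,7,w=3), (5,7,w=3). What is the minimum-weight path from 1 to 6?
4 (path: 1 -> 2 -> 6; weights 2 + 2 = 4)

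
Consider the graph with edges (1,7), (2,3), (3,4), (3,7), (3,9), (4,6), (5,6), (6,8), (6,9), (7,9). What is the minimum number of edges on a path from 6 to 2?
3 (path: 6 -> 4 -> 3 -> 2, 3 edges)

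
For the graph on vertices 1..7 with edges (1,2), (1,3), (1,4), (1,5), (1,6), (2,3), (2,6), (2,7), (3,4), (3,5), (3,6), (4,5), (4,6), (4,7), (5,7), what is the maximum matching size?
3 (matching: (1,6), (2,7), (4,5); upper bound floor(n/2) = floor(7/2) = 3)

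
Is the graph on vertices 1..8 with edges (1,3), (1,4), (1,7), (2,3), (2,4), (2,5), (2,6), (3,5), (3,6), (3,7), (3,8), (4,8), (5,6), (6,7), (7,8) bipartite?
No (odd cycle of length 3: 3 -> 1 -> 7 -> 3)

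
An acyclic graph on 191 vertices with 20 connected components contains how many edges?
171 (Each of the 20 component trees on V_i vertices has V_i - 1 edges; summing gives V - C = 191 - 20 = 171)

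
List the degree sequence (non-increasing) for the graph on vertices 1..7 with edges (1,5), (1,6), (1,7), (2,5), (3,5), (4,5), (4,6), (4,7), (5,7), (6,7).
[5, 4, 3, 3, 3, 1, 1] (degrees: deg(1)=3, deg(2)=1, deg(3)=1, deg(4)=3, deg(5)=5, deg(6)=3, deg(7)=4)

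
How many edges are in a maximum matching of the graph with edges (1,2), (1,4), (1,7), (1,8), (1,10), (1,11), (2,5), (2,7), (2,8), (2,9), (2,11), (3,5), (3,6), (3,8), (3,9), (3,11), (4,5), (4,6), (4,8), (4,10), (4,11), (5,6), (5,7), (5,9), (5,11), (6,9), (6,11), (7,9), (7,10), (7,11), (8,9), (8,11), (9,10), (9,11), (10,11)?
5 (matching: (1,7), (2,9), (3,6), (4,10), (8,11); upper bound floor(n/2) = floor(11/2) = 5)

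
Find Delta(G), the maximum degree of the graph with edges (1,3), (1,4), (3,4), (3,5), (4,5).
3 (attained at vertices 3, 4)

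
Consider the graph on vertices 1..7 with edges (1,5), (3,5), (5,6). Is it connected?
No, it has 4 components: {1, 3, 5, 6}, {2}, {4}, {7}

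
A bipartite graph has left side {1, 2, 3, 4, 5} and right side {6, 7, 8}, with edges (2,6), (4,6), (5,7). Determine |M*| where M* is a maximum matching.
2 (matching: (2,6), (5,7); upper bound min(|L|,|R|) = min(5,3) = 3)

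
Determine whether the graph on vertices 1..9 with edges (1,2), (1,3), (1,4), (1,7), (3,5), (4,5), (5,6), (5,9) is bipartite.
Yes. Partition: {1, 5, 8}, {2, 3, 4, 6, 7, 9}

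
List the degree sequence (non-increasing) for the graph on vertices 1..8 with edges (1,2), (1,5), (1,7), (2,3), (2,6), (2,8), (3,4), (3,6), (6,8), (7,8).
[4, 3, 3, 3, 3, 2, 1, 1] (degrees: deg(1)=3, deg(2)=4, deg(3)=3, deg(4)=1, deg(5)=1, deg(6)=3, deg(7)=2, deg(8)=3)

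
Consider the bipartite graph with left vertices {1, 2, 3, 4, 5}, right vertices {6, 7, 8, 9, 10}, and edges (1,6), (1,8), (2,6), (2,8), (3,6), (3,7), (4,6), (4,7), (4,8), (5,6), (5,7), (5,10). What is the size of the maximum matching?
4 (matching: (1,8), (2,6), (3,7), (5,10); upper bound min(|L|,|R|) = min(5,5) = 5)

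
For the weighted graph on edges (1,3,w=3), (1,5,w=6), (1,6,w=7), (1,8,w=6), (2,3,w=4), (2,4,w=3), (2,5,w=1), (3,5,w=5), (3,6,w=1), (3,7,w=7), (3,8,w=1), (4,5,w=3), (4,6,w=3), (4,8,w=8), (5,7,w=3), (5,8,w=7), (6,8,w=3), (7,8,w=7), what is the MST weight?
15 (MST edges: (1,3,w=3), (2,4,w=3), (2,5,w=1), (3,6,w=1), (3,8,w=1), (4,6,w=3), (5,7,w=3); sum of weights 3 + 3 + 1 + 1 + 1 + 3 + 3 = 15)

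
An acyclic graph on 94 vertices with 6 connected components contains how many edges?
88 (Each of the 6 component trees on V_i vertices has V_i - 1 edges; summing gives V - C = 94 - 6 = 88)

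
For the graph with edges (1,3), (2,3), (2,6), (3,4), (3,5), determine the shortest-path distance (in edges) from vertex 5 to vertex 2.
2 (path: 5 -> 3 -> 2, 2 edges)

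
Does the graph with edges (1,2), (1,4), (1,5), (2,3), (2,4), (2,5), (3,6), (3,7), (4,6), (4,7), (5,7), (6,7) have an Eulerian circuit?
No (4 vertices have odd degree: {1, 3, 5, 6}; Eulerian circuit requires 0)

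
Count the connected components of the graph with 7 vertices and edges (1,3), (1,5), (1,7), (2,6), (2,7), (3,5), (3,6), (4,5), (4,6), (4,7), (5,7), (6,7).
1 (components: {1, 2, 3, 4, 5, 6, 7})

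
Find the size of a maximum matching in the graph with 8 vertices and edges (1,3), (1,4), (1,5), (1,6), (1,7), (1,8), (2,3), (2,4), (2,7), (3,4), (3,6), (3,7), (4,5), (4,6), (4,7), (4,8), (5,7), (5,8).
4 (matching: (1,6), (2,3), (4,8), (5,7); upper bound floor(n/2) = floor(8/2) = 4)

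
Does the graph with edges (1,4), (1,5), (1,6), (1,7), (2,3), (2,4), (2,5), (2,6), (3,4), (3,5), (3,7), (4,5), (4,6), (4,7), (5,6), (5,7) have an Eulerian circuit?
Yes (the graph is connected and all 7 vertices have even degree)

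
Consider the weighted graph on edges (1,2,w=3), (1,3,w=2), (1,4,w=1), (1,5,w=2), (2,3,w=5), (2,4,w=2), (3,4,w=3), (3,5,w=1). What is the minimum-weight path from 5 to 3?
1 (path: 5 -> 3; weights 1 = 1)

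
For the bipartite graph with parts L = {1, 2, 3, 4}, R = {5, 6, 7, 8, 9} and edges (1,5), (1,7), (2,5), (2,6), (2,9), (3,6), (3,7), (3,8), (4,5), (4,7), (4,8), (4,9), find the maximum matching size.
4 (matching: (1,7), (2,9), (3,6), (4,8); upper bound min(|L|,|R|) = min(4,5) = 4)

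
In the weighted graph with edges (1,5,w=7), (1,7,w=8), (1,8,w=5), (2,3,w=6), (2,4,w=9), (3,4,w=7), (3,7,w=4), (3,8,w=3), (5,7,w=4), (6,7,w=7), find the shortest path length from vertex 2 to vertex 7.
10 (path: 2 -> 3 -> 7; weights 6 + 4 = 10)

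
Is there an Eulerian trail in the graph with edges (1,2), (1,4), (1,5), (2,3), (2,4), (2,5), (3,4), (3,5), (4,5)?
Yes (the graph is connected and exactly 2 vertices have odd degree: {1, 3}; any Eulerian path must start and end at those)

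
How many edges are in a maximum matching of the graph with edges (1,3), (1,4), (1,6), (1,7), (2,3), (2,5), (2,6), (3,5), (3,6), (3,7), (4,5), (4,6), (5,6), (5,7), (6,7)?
3 (matching: (1,7), (2,6), (3,5); upper bound floor(n/2) = floor(7/2) = 3)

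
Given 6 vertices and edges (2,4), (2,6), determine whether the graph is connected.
No, it has 4 components: {1}, {2, 4, 6}, {3}, {5}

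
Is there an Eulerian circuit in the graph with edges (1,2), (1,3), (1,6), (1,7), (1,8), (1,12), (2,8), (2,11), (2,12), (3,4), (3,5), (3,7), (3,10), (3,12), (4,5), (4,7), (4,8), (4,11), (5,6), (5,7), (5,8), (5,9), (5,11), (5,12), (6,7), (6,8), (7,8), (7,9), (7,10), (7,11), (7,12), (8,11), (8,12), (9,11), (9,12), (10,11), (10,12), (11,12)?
No (2 vertices have odd degree: {4, 12}; Eulerian circuit requires 0)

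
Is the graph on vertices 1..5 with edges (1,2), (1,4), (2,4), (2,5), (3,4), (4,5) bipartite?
No (odd cycle of length 3: 4 -> 1 -> 2 -> 4)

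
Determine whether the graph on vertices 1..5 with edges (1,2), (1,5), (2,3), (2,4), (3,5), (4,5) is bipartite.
Yes. Partition: {1, 3, 4}, {2, 5}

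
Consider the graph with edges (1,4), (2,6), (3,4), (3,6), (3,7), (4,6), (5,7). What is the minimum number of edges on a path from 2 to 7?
3 (path: 2 -> 6 -> 3 -> 7, 3 edges)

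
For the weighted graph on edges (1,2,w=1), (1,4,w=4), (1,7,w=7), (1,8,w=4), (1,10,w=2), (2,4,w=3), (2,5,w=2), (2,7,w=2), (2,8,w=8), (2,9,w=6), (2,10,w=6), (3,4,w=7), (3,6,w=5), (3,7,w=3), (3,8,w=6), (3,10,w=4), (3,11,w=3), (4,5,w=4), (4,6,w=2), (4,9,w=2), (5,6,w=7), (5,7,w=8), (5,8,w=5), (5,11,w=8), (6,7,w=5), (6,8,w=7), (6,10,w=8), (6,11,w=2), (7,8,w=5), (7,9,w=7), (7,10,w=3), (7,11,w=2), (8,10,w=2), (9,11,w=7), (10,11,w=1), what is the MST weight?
19 (MST edges: (1,2,w=1), (1,10,w=2), (2,5,w=2), (2,7,w=2), (3,7,w=3), (4,6,w=2), (4,9,w=2), (6,11,w=2), (8,10,w=2), (10,11,w=1); sum of weights 1 + 2 + 2 + 2 + 3 + 2 + 2 + 2 + 2 + 1 = 19)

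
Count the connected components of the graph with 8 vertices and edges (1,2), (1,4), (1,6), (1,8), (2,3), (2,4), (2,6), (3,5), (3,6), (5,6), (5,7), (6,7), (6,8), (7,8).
1 (components: {1, 2, 3, 4, 5, 6, 7, 8})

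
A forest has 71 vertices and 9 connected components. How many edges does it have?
62 (Each of the 9 component trees on V_i vertices has V_i - 1 edges; summing gives V - C = 71 - 9 = 62)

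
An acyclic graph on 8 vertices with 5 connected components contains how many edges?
3 (Each of the 5 component trees on V_i vertices has V_i - 1 edges; summing gives V - C = 8 - 5 = 3)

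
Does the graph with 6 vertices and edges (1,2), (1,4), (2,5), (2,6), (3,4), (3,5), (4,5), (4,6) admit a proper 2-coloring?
No (odd cycle of length 5: 5 -> 2 -> 1 -> 4 -> 3 -> 5)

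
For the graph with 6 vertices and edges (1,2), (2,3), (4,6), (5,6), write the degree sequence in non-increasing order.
[2, 2, 1, 1, 1, 1] (degrees: deg(1)=1, deg(2)=2, deg(3)=1, deg(4)=1, deg(5)=1, deg(6)=2)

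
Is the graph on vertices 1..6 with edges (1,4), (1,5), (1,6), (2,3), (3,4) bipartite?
Yes. Partition: {1, 3}, {2, 4, 5, 6}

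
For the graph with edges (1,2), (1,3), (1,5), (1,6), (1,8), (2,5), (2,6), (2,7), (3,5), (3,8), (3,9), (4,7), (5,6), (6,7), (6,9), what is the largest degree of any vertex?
5 (attained at vertices 1, 6)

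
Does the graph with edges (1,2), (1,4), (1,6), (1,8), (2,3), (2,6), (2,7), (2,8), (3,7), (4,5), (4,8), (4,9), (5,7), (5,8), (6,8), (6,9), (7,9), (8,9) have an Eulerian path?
Yes (the graph is connected and exactly 2 vertices have odd degree: {2, 5}; any Eulerian path must start and end at those)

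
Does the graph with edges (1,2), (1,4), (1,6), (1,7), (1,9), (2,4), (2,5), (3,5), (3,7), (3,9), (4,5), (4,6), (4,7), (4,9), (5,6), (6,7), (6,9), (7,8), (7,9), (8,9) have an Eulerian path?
No (4 vertices have odd degree: {1, 2, 3, 6}; Eulerian path requires 0 or 2)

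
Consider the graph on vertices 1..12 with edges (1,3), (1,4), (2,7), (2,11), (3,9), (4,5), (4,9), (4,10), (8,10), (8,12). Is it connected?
No, it has 3 components: {1, 3, 4, 5, 8, 9, 10, 12}, {2, 7, 11}, {6}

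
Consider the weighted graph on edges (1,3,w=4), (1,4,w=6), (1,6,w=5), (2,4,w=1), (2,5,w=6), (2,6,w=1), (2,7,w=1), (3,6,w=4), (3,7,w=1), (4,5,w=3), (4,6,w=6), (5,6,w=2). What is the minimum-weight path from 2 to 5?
3 (path: 2 -> 6 -> 5; weights 1 + 2 = 3)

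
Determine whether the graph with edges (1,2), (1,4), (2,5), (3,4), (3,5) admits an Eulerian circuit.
Yes (the graph is connected and all 5 vertices have even degree)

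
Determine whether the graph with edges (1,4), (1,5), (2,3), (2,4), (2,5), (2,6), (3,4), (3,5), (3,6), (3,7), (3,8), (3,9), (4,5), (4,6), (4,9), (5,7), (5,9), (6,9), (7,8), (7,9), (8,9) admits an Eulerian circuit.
No (2 vertices have odd degree: {3, 8}; Eulerian circuit requires 0)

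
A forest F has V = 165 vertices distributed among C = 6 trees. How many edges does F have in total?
159 (Each of the 6 component trees on V_i vertices has V_i - 1 edges; summing gives V - C = 165 - 6 = 159)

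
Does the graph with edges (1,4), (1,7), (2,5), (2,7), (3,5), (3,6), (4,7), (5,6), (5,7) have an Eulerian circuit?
Yes (the graph is connected and all 7 vertices have even degree)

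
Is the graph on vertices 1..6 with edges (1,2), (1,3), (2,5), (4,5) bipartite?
Yes. Partition: {1, 5, 6}, {2, 3, 4}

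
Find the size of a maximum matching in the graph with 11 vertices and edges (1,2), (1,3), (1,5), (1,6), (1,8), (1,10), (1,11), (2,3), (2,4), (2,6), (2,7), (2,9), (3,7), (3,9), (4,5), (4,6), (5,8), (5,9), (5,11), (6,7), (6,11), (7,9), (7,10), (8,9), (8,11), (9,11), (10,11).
5 (matching: (2,3), (4,6), (5,11), (7,10), (8,9); upper bound floor(n/2) = floor(11/2) = 5)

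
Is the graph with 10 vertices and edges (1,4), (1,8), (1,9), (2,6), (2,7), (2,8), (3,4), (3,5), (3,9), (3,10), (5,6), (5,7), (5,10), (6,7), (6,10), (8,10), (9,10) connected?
Yes (BFS from 1 visits [1, 4, 8, 9, 3, 2, 10, 5, 6, 7] — all 10 vertices reached)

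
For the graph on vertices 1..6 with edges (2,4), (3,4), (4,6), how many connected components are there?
3 (components: {1}, {2, 3, 4, 6}, {5})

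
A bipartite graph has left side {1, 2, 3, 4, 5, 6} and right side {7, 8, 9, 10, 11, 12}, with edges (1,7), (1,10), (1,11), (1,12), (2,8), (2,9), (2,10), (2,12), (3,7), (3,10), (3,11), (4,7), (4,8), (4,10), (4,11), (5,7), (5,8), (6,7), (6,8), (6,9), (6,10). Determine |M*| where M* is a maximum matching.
6 (matching: (1,12), (2,10), (3,11), (4,8), (5,7), (6,9); upper bound min(|L|,|R|) = min(6,6) = 6)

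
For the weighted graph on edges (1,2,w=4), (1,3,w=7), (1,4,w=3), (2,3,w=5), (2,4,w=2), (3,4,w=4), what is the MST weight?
9 (MST edges: (1,4,w=3), (2,4,w=2), (3,4,w=4); sum of weights 3 + 2 + 4 = 9)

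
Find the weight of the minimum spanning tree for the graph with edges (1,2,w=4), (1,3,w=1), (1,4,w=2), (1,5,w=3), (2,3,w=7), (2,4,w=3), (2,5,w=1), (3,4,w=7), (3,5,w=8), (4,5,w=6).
7 (MST edges: (1,3,w=1), (1,4,w=2), (1,5,w=3), (2,5,w=1); sum of weights 1 + 2 + 3 + 1 = 7)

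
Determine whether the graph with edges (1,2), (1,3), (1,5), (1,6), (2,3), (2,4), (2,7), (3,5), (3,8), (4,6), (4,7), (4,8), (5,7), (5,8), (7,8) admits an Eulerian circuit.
Yes (the graph is connected and all 8 vertices have even degree)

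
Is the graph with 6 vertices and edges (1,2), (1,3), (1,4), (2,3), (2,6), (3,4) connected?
No, it has 2 components: {1, 2, 3, 4, 6}, {5}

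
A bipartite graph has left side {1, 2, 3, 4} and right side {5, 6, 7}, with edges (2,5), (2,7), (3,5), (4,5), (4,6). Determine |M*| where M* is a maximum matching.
3 (matching: (2,7), (3,5), (4,6); upper bound min(|L|,|R|) = min(4,3) = 3)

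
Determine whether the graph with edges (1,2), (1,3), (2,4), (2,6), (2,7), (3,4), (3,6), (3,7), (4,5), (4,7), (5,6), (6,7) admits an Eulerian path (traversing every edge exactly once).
Yes — and in fact it has an Eulerian circuit (the graph is connected and all 7 vertices have even degree)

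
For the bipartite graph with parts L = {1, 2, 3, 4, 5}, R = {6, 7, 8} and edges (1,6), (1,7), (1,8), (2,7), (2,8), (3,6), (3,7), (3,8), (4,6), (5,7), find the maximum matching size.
3 (matching: (1,8), (2,7), (3,6); upper bound min(|L|,|R|) = min(5,3) = 3)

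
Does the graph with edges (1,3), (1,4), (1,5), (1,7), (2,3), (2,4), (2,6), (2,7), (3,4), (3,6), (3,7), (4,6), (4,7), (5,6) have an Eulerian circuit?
No (2 vertices have odd degree: {3, 4}; Eulerian circuit requires 0)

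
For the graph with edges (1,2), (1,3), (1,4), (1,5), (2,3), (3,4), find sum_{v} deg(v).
12 (handshake: sum of degrees = 2|E| = 2 x 6 = 12)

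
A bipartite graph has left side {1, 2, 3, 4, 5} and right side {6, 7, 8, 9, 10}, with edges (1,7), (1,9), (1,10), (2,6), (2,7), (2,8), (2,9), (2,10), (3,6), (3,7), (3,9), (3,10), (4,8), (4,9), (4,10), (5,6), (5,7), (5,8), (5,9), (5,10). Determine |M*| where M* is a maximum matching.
5 (matching: (1,10), (2,9), (3,7), (4,8), (5,6); upper bound min(|L|,|R|) = min(5,5) = 5)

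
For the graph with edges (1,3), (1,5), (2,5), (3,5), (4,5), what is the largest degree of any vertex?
4 (attained at vertex 5)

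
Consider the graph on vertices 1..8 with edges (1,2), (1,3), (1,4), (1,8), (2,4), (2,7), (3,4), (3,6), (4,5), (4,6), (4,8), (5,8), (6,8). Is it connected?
Yes (BFS from 1 visits [1, 2, 3, 4, 8, 7, 6, 5] — all 8 vertices reached)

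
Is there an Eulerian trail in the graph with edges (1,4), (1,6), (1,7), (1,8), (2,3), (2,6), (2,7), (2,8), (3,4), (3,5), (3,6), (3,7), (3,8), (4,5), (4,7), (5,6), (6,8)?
Yes (the graph is connected and exactly 2 vertices have odd degree: {5, 6}; any Eulerian path must start and end at those)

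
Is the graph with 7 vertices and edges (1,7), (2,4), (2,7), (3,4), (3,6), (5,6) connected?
Yes (BFS from 1 visits [1, 7, 2, 4, 3, 6, 5] — all 7 vertices reached)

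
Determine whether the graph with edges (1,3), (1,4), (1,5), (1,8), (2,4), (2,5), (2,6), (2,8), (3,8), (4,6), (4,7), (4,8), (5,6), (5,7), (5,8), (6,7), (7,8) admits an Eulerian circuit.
No (2 vertices have odd degree: {4, 5}; Eulerian circuit requires 0)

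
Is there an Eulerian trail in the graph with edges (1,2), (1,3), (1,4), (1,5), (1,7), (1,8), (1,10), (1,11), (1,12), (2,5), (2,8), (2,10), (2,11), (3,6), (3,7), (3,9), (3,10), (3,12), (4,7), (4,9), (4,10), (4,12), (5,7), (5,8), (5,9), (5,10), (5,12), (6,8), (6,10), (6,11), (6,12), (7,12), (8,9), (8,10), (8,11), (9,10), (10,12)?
No (10 vertices have odd degree: {1, 2, 4, 5, 6, 7, 8, 9, 10, 12}; Eulerian path requires 0 or 2)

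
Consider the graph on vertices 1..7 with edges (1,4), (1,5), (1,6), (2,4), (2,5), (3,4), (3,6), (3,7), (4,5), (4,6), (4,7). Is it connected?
Yes (BFS from 1 visits [1, 4, 5, 6, 2, 3, 7] — all 7 vertices reached)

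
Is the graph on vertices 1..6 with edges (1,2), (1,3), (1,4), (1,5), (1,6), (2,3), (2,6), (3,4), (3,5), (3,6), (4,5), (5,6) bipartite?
No (odd cycle of length 3: 3 -> 1 -> 2 -> 3)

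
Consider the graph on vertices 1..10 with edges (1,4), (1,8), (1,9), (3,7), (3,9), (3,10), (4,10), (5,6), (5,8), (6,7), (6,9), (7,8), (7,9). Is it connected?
No, it has 2 components: {1, 3, 4, 5, 6, 7, 8, 9, 10}, {2}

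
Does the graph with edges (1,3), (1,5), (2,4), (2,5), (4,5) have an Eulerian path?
Yes (the graph is connected and exactly 2 vertices have odd degree: {3, 5}; any Eulerian path must start and end at those)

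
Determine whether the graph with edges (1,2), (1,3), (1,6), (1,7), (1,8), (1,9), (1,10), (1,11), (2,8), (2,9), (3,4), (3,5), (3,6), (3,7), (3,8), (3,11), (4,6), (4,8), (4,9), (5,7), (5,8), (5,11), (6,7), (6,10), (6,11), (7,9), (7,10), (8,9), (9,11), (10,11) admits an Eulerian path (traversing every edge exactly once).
Yes (the graph is connected and exactly 2 vertices have odd degree: {2, 3}; any Eulerian path must start and end at those)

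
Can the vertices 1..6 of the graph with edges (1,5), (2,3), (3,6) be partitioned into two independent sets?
Yes. Partition: {1, 2, 4, 6}, {3, 5}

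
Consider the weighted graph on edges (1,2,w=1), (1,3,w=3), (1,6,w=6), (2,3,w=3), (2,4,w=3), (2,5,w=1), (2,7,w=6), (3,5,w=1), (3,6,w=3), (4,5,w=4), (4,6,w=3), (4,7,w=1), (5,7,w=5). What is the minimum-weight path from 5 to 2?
1 (path: 5 -> 2; weights 1 = 1)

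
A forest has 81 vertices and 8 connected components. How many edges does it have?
73 (Each of the 8 component trees on V_i vertices has V_i - 1 edges; summing gives V - C = 81 - 8 = 73)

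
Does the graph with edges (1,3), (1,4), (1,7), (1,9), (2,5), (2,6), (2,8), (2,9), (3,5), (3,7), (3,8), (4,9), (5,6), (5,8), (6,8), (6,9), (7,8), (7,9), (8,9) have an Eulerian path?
Yes — and in fact it has an Eulerian circuit (the graph is connected and all 9 vertices have even degree)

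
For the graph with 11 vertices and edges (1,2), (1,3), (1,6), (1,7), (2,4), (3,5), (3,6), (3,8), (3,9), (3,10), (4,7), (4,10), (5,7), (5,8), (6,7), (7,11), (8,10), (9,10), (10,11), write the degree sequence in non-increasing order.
[6, 5, 5, 4, 3, 3, 3, 3, 2, 2, 2] (degrees: deg(1)=4, deg(2)=2, deg(3)=6, deg(4)=3, deg(5)=3, deg(6)=3, deg(7)=5, deg(8)=3, deg(9)=2, deg(10)=5, deg(11)=2)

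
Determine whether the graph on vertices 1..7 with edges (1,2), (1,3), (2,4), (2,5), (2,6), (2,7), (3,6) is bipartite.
Yes. Partition: {1, 4, 5, 6, 7}, {2, 3}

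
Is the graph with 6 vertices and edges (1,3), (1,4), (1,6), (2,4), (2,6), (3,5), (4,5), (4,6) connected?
Yes (BFS from 1 visits [1, 3, 4, 6, 5, 2] — all 6 vertices reached)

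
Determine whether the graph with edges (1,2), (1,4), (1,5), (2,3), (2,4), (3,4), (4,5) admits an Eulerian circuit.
No (2 vertices have odd degree: {1, 2}; Eulerian circuit requires 0)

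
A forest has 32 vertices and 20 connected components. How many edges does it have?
12 (Each of the 20 component trees on V_i vertices has V_i - 1 edges; summing gives V - C = 32 - 20 = 12)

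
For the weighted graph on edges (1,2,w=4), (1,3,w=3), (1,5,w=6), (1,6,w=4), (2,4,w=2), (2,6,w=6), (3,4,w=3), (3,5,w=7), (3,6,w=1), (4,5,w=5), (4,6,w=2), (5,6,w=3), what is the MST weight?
11 (MST edges: (1,3,w=3), (2,4,w=2), (3,6,w=1), (4,6,w=2), (5,6,w=3); sum of weights 3 + 2 + 1 + 2 + 3 = 11)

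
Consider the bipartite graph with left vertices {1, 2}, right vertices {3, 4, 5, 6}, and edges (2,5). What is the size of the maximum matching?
1 (matching: (2,5); upper bound min(|L|,|R|) = min(2,4) = 2)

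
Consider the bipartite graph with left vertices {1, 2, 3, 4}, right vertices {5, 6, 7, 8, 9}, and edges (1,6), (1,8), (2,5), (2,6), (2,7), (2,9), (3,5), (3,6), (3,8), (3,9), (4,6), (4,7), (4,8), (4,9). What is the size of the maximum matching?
4 (matching: (1,8), (2,9), (3,6), (4,7); upper bound min(|L|,|R|) = min(4,5) = 4)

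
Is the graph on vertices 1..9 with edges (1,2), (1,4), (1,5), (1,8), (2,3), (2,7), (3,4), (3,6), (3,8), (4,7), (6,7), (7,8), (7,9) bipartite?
Yes. Partition: {1, 3, 7}, {2, 4, 5, 6, 8, 9}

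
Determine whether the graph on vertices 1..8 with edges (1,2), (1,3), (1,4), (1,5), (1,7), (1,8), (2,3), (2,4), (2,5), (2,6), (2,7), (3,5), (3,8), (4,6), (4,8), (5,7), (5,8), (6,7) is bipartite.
No (odd cycle of length 3: 5 -> 1 -> 7 -> 5)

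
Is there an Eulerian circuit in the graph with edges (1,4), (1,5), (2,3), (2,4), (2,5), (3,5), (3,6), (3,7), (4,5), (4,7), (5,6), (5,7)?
No (2 vertices have odd degree: {2, 7}; Eulerian circuit requires 0)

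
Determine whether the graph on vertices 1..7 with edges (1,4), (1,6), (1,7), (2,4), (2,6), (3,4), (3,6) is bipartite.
Yes. Partition: {1, 2, 3, 5}, {4, 6, 7}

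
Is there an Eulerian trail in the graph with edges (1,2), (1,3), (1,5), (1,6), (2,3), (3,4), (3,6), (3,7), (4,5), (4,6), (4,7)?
Yes (the graph is connected and exactly 2 vertices have odd degree: {3, 6}; any Eulerian path must start and end at those)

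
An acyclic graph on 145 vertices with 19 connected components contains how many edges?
126 (Each of the 19 component trees on V_i vertices has V_i - 1 edges; summing gives V - C = 145 - 19 = 126)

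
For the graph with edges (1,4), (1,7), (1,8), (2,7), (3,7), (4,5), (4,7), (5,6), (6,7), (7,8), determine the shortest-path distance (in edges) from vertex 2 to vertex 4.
2 (path: 2 -> 7 -> 4, 2 edges)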